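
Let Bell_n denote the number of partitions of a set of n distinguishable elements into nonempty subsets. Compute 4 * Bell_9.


Bell_9 can be computed from the Bell triangle or from Dobinski's identity Bell_n = (1/e) * sum_{k>=0} k^n / k!.
Computing Bell_9 = 21147.
Then 4 * 21147 = 84588.

84588


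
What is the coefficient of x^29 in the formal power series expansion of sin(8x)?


The Maclaurin series is sin(t) = sum_{k>=0} (-1)^k t^(2k+1) / (2k+1)!, so substituting t = 8x, only odd powers of x are nonzero, with coefficient of x^(2k+1) equal to (-1)^k 8^(2k+1) / (2k+1)!.
Write 29 = 2*14 + 1, giving the coefficient (-1)^14 * 8^29 / 29! = 154742504910672534362390528/8841761993739701954543616000000 = 4611686018427387904/263505041412702261046875.

4611686018427387904/263505041412702261046875


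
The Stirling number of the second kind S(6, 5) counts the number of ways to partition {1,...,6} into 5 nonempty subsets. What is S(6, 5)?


Using the explicit formula S(n,k) = (1/k!) sum_{j=0}^{k} (-1)^(k-j) C(k,j) j^n:
S(6, 5) = 15
Equivalently, S(n,k) is n! times the coefficient of x^n in the EGF (e^x - 1)^k / k!.

15


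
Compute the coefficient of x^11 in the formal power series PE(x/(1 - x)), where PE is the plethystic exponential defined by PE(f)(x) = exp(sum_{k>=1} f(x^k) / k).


For f(x) = x/(1 - x) we have
sum_{k>=1} f(x^k) / k = sum_{k>=1} (1/k) * x^k / (1 - x^k) = sum_{k, m >= 1} x^(k m) / k,
which after exponentiating simplifies to
PE(x/(1 - x)) = prod_{k>=1} 1 / (1 - x^k).
This is the generating function for the partition function p(n), so the coefficient of x^11 is p(11).
Computing p(11) by dynamic programming over parts 1, 2, ..., 11: p(11) = 56.

56


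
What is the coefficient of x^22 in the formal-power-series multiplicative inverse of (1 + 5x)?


The inverse is 1/(1 + 5x). Apply the geometric identity 1/(1 - y) = sum_{k>=0} y^k with y = -5x:
1/(1 + 5x) = sum_{k>=0} (-5)^k x^k.
So the coefficient of x^22 is (-5)^22 = 2384185791015625.

2384185791015625


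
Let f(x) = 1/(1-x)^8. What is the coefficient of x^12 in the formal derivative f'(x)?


Differentiate: d/dx [ 1/(1-x)^r ] = r / (1-x)^(r+1).
Here r = 8, so f'(x) = 8 / (1-x)^9.
The expansion of 1/(1-x)^(r+1) has coefficient of x^n equal to C(n+r, r).
So the coefficient of x^12 in f'(x) is
8 * C(20, 8) = 8 * 125970 = 1007760

1007760


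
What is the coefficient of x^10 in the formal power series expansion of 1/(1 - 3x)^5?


The general identity 1/(1 - c x)^r = sum_{k>=0} c^k C(k + r - 1, r - 1) x^k follows by substituting y = c x into 1/(1 - y)^r = sum_{k>=0} C(k + r - 1, r - 1) y^k.
For c = 3, r = 5, k = 10:
3^10 * C(14, 4) = 59049 * 1001 = 59108049.

59108049


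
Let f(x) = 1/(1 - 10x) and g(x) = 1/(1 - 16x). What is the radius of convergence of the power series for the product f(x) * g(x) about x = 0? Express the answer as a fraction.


The radius of 1/(1 - 10x) is 1/10 (nearest singularity at x = 1/10), and the radius of 1/(1 - 16x) is 1/16.
The product f(x)*g(x) = 1/((1 - 10x)(1 - 16x)) has singularities at both 1/10 and 1/16, so its radius of convergence is the distance to the nearest one:
min(1/10, 1/16) = 1/16.

1/16


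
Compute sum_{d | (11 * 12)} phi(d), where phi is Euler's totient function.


First, 11 * 12 = 132. One classical identity is sum_{d | n} phi(d) = n (each k in [1, n] has a unique gcd with n, and among the k's with gcd(k, n) = n/d there are phi(d) of them). So the sum equals 132. We also verify directly:
Divisors of 132: 1, 2, 3, 4, 6, 11, 12, 22, 33, 44, 66, 132.
phi values: 1, 1, 2, 2, 2, 10, 4, 10, 20, 20, 20, 40.
Sum = 132.

132


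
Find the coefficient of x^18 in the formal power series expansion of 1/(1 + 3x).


Write 1/(1 + c x) = 1/(1 - (-c) x) and apply the geometric-series identity
1/(1 - y) = sum_{k>=0} y^k to get 1/(1 + c x) = sum_{k>=0} (-c)^k x^k.
So the coefficient of x^k is (-c)^k = (-1)^k * c^k.
Here c = 3 and k = 18:
(-3)^18 = 1 * 387420489 = 387420489

387420489


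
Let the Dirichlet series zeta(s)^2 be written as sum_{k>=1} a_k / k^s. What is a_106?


The Dirichlet convolution of the constant function 1 with itself gives (1 * 1)(k) = sum_{d | k} 1 = d(k), the number of positive divisors of k.
Since zeta(s) = sum_{k>=1} 1/k^s, we have zeta(s)^2 = sum_{k>=1} d(k)/k^s, so a_k = d(k).
For k = 106: the divisors are 1, 2, 53, 106.
Count = 4.

4


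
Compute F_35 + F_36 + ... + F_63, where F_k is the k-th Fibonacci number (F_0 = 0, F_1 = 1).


Use the identity sum_{k=0}^{N} F_k = F_{N+2} - 1 (which follows from F_{k+2} - F_{k+1} = F_k). Then
sum_{k=35}^{63} F_k = (F_{65} - 1) - (F_{36} - 1) = F_{65} - F_{36}.
Computing: F_{65} = 17167680177565, F_{36} = 14930352, so
Sum = 17167680177565 - 14930352 = 17167665247213.

17167665247213


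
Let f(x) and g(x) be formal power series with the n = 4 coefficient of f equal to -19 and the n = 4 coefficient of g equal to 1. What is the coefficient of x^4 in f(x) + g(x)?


Addition of formal power series is termwise.
The coefficient of x^4 in f + g = -19 + 1
= -18

-18


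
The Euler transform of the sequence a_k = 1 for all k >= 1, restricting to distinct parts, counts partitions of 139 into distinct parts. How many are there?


Partitions of 139 into distinct parts can be computed via generating function.
Product (1+x)(1+x^2)(1+x^3)...
The coefficient of x^139 = 8953856

8953856


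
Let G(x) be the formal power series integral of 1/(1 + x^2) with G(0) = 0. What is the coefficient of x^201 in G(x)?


1/(1 + x^2) = sum_{j>=0} (-1)^j x^(2j). Integrating termwise with G(0) = 0:
G(x) = sum_{j>=0} (-1)^j x^(2j+1) / (2j+1) = arctan(x).
Only odd powers are nonzero. For x^201 write 201 = 2*100 + 1, giving
(-1)^100 / 201 = 1/201 = 1/201.

1/201


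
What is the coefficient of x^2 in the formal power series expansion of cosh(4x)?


The Maclaurin series is cosh(t) = sum_{m>=0} t^(2m) / (2m)!, so substituting t = 4x, only even powers of x are nonzero, with coefficient of x^(2m) equal to 4^(2m) / (2m)!.
For x^2 the coefficient is 4^2/2! = 16/2 = 8.

8


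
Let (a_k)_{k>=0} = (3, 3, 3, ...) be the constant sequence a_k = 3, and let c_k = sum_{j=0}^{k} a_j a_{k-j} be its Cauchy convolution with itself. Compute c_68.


Since a_j = 3 for all j >= 0, the convolution sum becomes
c_k = sum_{j=0}^{k} 3 * 3 = 9 * (k + 1).
Equivalently, the generating function of (a_k) is 3/(1 - x) and its square is 9/(1 - x)^2 = sum_{k>=0} 9(k + 1) x^k.
For k = 68: 9 * 69 = 621.

621


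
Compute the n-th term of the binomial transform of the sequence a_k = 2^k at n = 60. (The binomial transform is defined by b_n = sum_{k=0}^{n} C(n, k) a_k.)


With a_k = 2^k, b_n = sum_{k=0}^{n} C(n, k) 2^k = (1 + 2)^n by the binomial theorem.
For n = 60: (1 + 2)^60 = 3^60 = 42391158275216203514294433201.

42391158275216203514294433201


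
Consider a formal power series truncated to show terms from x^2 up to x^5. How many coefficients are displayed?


From x^2 to x^5 inclusive, the count is 5 - 2 + 1 = 4.

4


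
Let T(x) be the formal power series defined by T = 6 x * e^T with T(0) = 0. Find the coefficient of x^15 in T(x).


Apply the Lagrange inversion formula: if T = 6 x * phi(T) with phi(t) = e^t, then
[x^n] T = 6^n * (1/n) [t^(n-1)] phi(t)^n = 6^n * (1/n) [t^(n-1)] e^(n t) = 6^n * (1/n) * n^(n-1) / (n-1)! = 6^n * n^(n-1) / n!.
When c = 1 this is the Cayley count of rooted labeled trees on n vertices, divided by n!.
For n = 15: 6^15 * 15^14 / 15! = 470184984576 * 29192926025390625/1307674368000 = 73549358458593750000/7007.

73549358458593750000/7007


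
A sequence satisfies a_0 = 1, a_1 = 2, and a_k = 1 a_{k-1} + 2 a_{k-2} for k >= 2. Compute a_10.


The characteristic equation is t^2 - 1 t - 2 = 0, with roots r_1 = 2 and r_2 = -1 (so c_1 = r_1 + r_2, c_2 = -r_1 r_2 as required).
One can use the closed form a_n = A r_1^n + B r_2^n, but direct iteration is more reliable:
a_0 = 1, a_1 = 2, a_2 = 4, a_3 = 8, a_4 = 16, a_5 = 32, a_6 = 64, a_7 = 128, a_8 = 256, a_9 = 512, a_10 = 1024.
So a_10 = 1024.

1024


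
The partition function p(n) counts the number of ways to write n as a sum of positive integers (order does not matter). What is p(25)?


Using the generating function prod_{k>=1} 1/(1-x^k), we compute p(25).
By dynamic programming over parts 1 through 25:
p(25) = 1958

1958


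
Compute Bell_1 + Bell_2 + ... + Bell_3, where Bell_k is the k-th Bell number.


Recall Bell_k counts set partitions of a k-set (with Bell_0 = 1 by convention).
Bell_1 through Bell_3: 1, 2, 5
Sum = 1 + 2 + 5 = 8.

8


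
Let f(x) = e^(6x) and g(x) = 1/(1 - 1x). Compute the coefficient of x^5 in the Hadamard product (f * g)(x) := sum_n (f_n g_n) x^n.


Expanding: f_k = 6^k/k! (from e^(6x)) and g_k = 1^k (from 1/(1 - 1x)). So the Hadamard coefficient (f * g)_k = 6^k 1^k / k! = (6)^k / k!.
For k = 5: 6^5/5! = 7776/120 = 324/5.

324/5


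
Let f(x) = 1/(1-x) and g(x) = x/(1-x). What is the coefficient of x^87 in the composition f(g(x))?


First simplify the composition: f(g(x)) = 1/(1 - x/(1-x)) = (1-x)/((1-x) - x) = (1-x)/(1-2x).
Now extract the coefficient. Write (1-x)/(1-2x) = 1/(1-2x) - x/(1-2x).
The coefficient of x^n in 1/(1-2x) is 2^n, and in x/(1-2x) is 2^(n-1) (for n >= 1).
So the coefficient of x^87 is 2^87 - 2^86 = 154742504910672534362390528 - 77371252455336267181195264 = 77371252455336267181195264.

77371252455336267181195264


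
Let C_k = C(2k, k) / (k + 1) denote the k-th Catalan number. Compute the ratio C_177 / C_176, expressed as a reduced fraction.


Using C_k = (2k)! / (k! (k+1)!), the ratio C_{k+1}/C_k simplifies to
C_{k+1}/C_k = [(2k+2)! / ((k+1)! (k+2)!)] * [k! (k+1)! / (2k)!]
 = (2k+2)(2k+1) / ((k+1)(k+2)) = 2(2k+1) / (k+2).
For k = 176: 2(2*176 + 1) / (176 + 2) = 706/178 = 353/89.

353/89


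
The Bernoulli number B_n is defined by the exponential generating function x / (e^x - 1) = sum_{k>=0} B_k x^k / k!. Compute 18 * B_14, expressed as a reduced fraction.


Bernoulli numbers can also be computed recursively via B_0 = 1 and sum_{j=0}^{m} C(m+1, j) B_j = 0 for m >= 1. Odd-index Bernoulli numbers vanish for k >= 3.
Computing B_14 = 7/6, so 18 * B_14 = 18 * 7/6 = 21.

21


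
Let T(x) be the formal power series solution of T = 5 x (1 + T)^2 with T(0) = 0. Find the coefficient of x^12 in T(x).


Apply the Lagrange inversion formula: if T = 5 x * phi(T) with phi(t) = (1 + t)^2, then [x^n] T = 5^n * (1/n) [t^(n-1)] phi(t)^n = 5^n * (1/n) [t^(n-1)] (1 + t)^(2n) = 5^n * (1/n) C(2n, n-1).
Using the identity C(2n, n-1) = C(2n, n) * n / (n+1), the unscaled factor equals C(2n, n) / (n+1) = C_n, the n-th Catalan number.
For n = 12: C_12 = C(24, 12) / 13 = 2704156/13 = 208012.
With the 5^12 = 244140625 factor, the coefficient is 244140625 * 208012 = 50784179687500.

50784179687500


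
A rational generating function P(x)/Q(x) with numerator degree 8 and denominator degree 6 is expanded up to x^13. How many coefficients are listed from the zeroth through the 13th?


Expanding up to x^13 gives the coefficients for x^0, x^1, ..., x^13.
That is 13 + 1 = 14 coefficients in total.

14


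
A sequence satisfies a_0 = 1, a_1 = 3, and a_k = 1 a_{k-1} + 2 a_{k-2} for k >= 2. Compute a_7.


The characteristic equation is t^2 - 1 t - 2 = 0, with roots r_1 = 2 and r_2 = -1 (so c_1 = r_1 + r_2, c_2 = -r_1 r_2 as required).
One can use the closed form a_n = A r_1^n + B r_2^n, but direct iteration is more reliable:
a_0 = 1, a_1 = 3, a_2 = 5, a_3 = 11, a_4 = 21, a_5 = 43, a_6 = 85, a_7 = 171.
So a_7 = 171.

171


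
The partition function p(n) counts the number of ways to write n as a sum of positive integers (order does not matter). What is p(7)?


Using the generating function prod_{k>=1} 1/(1-x^k), we compute p(7).
By dynamic programming over parts 1 through 7:
p(7) = 15

15


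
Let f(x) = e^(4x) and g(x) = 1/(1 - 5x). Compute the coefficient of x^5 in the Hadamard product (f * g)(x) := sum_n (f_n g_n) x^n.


Expanding: f_k = 4^k/k! (from e^(4x)) and g_k = 5^k (from 1/(1 - 5x)). So the Hadamard coefficient (f * g)_k = 4^k 5^k / k! = (20)^k / k!.
For k = 5: 20^5/5! = 3200000/120 = 80000/3.

80000/3


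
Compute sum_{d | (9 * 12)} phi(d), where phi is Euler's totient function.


First, 9 * 12 = 108. One classical identity is sum_{d | n} phi(d) = n (each k in [1, n] has a unique gcd with n, and among the k's with gcd(k, n) = n/d there are phi(d) of them). So the sum equals 108. We also verify directly:
Divisors of 108: 1, 2, 3, 4, 6, 9, 12, 18, 27, 36, 54, 108.
phi values: 1, 1, 2, 2, 2, 6, 4, 6, 18, 12, 18, 36.
Sum = 108.

108


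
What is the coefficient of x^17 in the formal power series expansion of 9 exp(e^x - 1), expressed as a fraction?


exp(e^x - 1) is the exponential generating function for the Bell numbers Bell_k: exp(e^x - 1) = sum_{k>=0} Bell_k x^k / k!.
So the coefficient of x^17 in 9 exp(e^x - 1) is 9 Bell_17 / 17!.
Computing: Bell_17 = 82864869804 and 17! = 355687428096000, giving
9 * 82864869804/355687428096000 = 255755771/121977856000.

255755771/121977856000


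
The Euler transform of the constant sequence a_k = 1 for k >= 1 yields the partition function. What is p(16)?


The Euler transform converts the sequence a_k = 1 into the number of integer partitions.
Using the recurrence or dynamic programming:
p(16) = 231

231


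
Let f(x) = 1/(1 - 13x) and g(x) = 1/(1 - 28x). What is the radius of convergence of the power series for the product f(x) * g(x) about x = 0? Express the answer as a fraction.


The radius of 1/(1 - 13x) is 1/13 (nearest singularity at x = 1/13), and the radius of 1/(1 - 28x) is 1/28.
The product f(x)*g(x) = 1/((1 - 13x)(1 - 28x)) has singularities at both 1/13 and 1/28, so its radius of convergence is the distance to the nearest one:
min(1/13, 1/28) = 1/28.

1/28


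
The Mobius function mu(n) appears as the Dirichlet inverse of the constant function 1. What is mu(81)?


81 has a squared prime factor, so mu(81) = 0.
Factorization reveals a repeated prime.

0


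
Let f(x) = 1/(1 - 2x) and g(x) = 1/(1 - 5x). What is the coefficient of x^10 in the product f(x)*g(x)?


The coefficient of x^n in f*g is the Cauchy product: sum_{k=0}^{n} a^k * b^(n-k).
With a=2, b=5, n=10:
sum_{k=0}^{10} 2^k * 5^(10-k)
= 16275359

16275359


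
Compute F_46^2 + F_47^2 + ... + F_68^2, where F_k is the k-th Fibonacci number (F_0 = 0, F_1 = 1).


There is a standard identity sum_{k=0}^{N} F_k^2 = F_N * F_{N+1} (proved inductively from the telescoping relation F_k^2 = F_k F_{k+1} - F_{k-1} F_k). Then
sum_{k=46}^{68} F_k^2 = F_68 F_69 - F_45 F_46.
Computing: F_68 = 72723460248141, F_69 = 117669030460994, F_45 = 1134903170, F_46 = 1836311903.
Sum = 72723460248141 * 117669030460994 - 1134903170 * 1836311903 = 8557299057083353407038079644.

8557299057083353407038079644


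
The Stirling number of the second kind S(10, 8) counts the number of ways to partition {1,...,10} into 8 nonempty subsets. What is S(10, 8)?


Using the explicit formula S(n,k) = (1/k!) sum_{j=0}^{k} (-1)^(k-j) C(k,j) j^n:
S(10, 8) = 750
Equivalently, S(n,k) is n! times the coefficient of x^n in the EGF (e^x - 1)^k / k!.

750


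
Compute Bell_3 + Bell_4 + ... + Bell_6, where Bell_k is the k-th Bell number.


Recall Bell_k counts set partitions of a k-set (with Bell_0 = 1 by convention).
Bell_3 through Bell_6: 5, 15, 52, 203
Sum = 5 + 15 + 52 + 203 = 275.

275


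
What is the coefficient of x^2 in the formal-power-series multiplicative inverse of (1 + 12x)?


The inverse is 1/(1 + 12x). Apply the geometric identity 1/(1 - y) = sum_{k>=0} y^k with y = -12x:
1/(1 + 12x) = sum_{k>=0} (-12)^k x^k.
So the coefficient of x^2 is (-12)^2 = 144.

144


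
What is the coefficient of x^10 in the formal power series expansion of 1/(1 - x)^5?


The expansion 1/(1 - x)^r = sum_{k>=0} C(k + r - 1, r - 1) x^k follows from the multiset / negative-binomial theorem (or from repeated differentiation of the geometric series).
For r = 5 and k = 10:
C(14, 4) = 87178291200 / (24 * 3628800) = 1001.

1001


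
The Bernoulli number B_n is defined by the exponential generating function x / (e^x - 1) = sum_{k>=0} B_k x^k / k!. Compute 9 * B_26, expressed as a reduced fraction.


Bernoulli numbers can also be computed recursively via B_0 = 1 and sum_{j=0}^{m} C(m+1, j) B_j = 0 for m >= 1. Odd-index Bernoulli numbers vanish for k >= 3.
Computing B_26 = 8553103/6, so 9 * B_26 = 9 * 8553103/6 = 25659309/2.

25659309/2


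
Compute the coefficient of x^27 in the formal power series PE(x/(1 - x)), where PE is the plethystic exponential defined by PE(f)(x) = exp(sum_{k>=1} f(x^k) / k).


For f(x) = x/(1 - x) we have
sum_{k>=1} f(x^k) / k = sum_{k>=1} (1/k) * x^k / (1 - x^k) = sum_{k, m >= 1} x^(k m) / k,
which after exponentiating simplifies to
PE(x/(1 - x)) = prod_{k>=1} 1 / (1 - x^k).
This is the generating function for the partition function p(n), so the coefficient of x^27 is p(27).
Computing p(27) by dynamic programming over parts 1, 2, ..., 27: p(27) = 3010.

3010


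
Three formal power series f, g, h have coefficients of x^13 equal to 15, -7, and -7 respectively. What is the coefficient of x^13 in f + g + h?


Series addition is componentwise:
15 + -7 + -7
= 1

1


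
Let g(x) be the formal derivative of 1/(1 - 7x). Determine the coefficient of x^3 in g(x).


Differentiate termwise: d/dx sum_{k>=0} 7^k x^k = sum_{k>=1} k 7^k x^(k-1) = sum_{j>=0} (j+1) 7^(j+1) x^j.
Equivalently, d/dx [1/(1 - 7x)] = 7/(1 - 7x)^2.
For j = 3: 4 * 7^4 = 4 * 2401 = 9604.

9604


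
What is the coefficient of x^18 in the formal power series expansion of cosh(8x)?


The Maclaurin series is cosh(t) = sum_{m>=0} t^(2m) / (2m)!, so substituting t = 8x, only even powers of x are nonzero, with coefficient of x^(2m) equal to 8^(2m) / (2m)!.
For x^18 the coefficient is 8^18/18! = 18014398509481984/6402373705728000 = 274877906944/97692469875.

274877906944/97692469875


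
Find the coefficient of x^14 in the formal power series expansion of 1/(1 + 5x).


Write 1/(1 + c x) = 1/(1 - (-c) x) and apply the geometric-series identity
1/(1 - y) = sum_{k>=0} y^k to get 1/(1 + c x) = sum_{k>=0} (-c)^k x^k.
So the coefficient of x^k is (-c)^k = (-1)^k * c^k.
Here c = 5 and k = 14:
(-5)^14 = 1 * 6103515625 = 6103515625

6103515625


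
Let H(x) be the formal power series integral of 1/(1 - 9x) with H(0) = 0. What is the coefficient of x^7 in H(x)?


1/(1 - 9x) = sum_{k>=0} 9^k x^k. Integrating termwise with H(0) = 0:
H(x) = sum_{k>=0} 9^k x^(k+1) / (k+1) = sum_{m>=1} 9^(m-1) x^m / m.
For m = 7: 9^6/7 = 531441/7 = 531441/7.

531441/7


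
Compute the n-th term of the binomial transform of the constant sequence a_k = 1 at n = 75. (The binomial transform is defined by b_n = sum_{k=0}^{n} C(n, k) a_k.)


With a_k = 1 for all k, b_n = sum_{k=0}^{n} C(n, k) = 2^n by the binomial theorem.
For n = 75: 2^75 = 37778931862957161709568.

37778931862957161709568


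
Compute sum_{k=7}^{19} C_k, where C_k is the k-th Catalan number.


C_7 through C_19: 429, 1430, 4862, 16796, 58786, 208012, 742900, 2674440, 9694845, 35357670, 129644790, 477638700, 1767263190
Sum = 429 + 1430 + 4862 + 16796 + 58786 + 208012 + 742900 + 2674440 + 9694845 + 35357670 + 129644790 + 477638700 + 1767263190
= 2423306850

2423306850


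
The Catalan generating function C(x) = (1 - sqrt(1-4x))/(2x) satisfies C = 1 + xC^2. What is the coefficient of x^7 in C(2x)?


Substituting x -> 2x scales the n-th coefficient by 2^n, so [x^7] C(2x) = 2^7 * C_7.
C_7 = C(2*7, 7)/(8) = 3432/8 = 429.
So 2^7 * 429 = 128 * 429 = 54912.

54912


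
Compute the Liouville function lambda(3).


The Liouville function is lambda(k) = (-1)^Omega(k), where Omega(k) counts the prime factors of k with multiplicity.
Factoring: 3 = 3, so Omega(3) = 1.
lambda(3) = (-1)^1 = -1.

-1


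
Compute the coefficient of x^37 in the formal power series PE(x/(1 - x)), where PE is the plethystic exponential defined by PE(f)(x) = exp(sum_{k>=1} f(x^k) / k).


For f(x) = x/(1 - x) we have
sum_{k>=1} f(x^k) / k = sum_{k>=1} (1/k) * x^k / (1 - x^k) = sum_{k, m >= 1} x^(k m) / k,
which after exponentiating simplifies to
PE(x/(1 - x)) = prod_{k>=1} 1 / (1 - x^k).
This is the generating function for the partition function p(n), so the coefficient of x^37 is p(37).
Computing p(37) by dynamic programming over parts 1, 2, ..., 37: p(37) = 21637.

21637


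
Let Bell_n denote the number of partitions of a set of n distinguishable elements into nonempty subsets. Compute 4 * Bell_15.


Bell_15 can be computed from the Bell triangle or from Dobinski's identity Bell_n = (1/e) * sum_{k>=0} k^n / k!.
Computing Bell_15 = 1382958545.
Then 4 * 1382958545 = 5531834180.

5531834180


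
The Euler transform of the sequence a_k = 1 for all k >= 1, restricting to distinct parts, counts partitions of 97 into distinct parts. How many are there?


Partitions of 97 into distinct parts can be computed via generating function.
Product (1+x)(1+x^2)(1+x^3)...
The coefficient of x^97 = 345856

345856


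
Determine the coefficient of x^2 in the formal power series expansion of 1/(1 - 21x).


The geometric series identity gives 1/(1 - c x) = sum_{k>=0} c^k x^k, so the coefficient of x^k is c^k.
Here c = 21 and k = 2.
Computing: 21^2 = 441

441


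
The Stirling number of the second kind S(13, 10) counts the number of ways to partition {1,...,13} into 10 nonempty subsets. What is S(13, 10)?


Using the explicit formula S(n,k) = (1/k!) sum_{j=0}^{k} (-1)^(k-j) C(k,j) j^n:
S(13, 10) = 39325
Equivalently, S(n,k) is n! times the coefficient of x^n in the EGF (e^x - 1)^k / k!.

39325


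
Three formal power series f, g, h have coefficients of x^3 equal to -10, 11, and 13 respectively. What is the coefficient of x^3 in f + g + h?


Series addition is componentwise:
-10 + 11 + 13
= 14

14


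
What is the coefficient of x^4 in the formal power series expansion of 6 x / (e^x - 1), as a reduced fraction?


The exponential generating function for Bernoulli numbers is
x / (e^x - 1) = sum_{k>=0} B_k x^k / k!.
So the coefficient of x^4 in 6 x / (e^x - 1) is 6 B_4 / 4!.
Computing: B_4 = -1/30, 4! = 24, giving
6 * -1/30 / 24 = -1/120.

-1/120


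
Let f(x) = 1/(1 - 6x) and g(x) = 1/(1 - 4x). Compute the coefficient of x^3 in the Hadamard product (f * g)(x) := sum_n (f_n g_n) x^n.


f has coefficients f_k = 6^k and g has coefficients g_k = 4^k, so the Hadamard product has coefficient (f*g)_k = 6^k * 4^k = 24^k.
For k = 3: 24^3 = 13824.

13824


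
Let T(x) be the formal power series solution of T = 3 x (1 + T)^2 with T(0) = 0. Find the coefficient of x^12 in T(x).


Apply the Lagrange inversion formula: if T = 3 x * phi(T) with phi(t) = (1 + t)^2, then [x^n] T = 3^n * (1/n) [t^(n-1)] phi(t)^n = 3^n * (1/n) [t^(n-1)] (1 + t)^(2n) = 3^n * (1/n) C(2n, n-1).
Using the identity C(2n, n-1) = C(2n, n) * n / (n+1), the unscaled factor equals C(2n, n) / (n+1) = C_n, the n-th Catalan number.
For n = 12: C_12 = C(24, 12) / 13 = 2704156/13 = 208012.
With the 3^12 = 531441 factor, the coefficient is 531441 * 208012 = 110546105292.

110546105292


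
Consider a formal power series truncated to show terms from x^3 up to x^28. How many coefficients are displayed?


From x^3 to x^28 inclusive, the count is 28 - 3 + 1 = 26.

26


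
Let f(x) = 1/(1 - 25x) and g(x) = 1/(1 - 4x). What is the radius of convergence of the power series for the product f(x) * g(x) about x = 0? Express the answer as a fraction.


The radius of 1/(1 - 25x) is 1/25 (nearest singularity at x = 1/25), and the radius of 1/(1 - 4x) is 1/4.
The product f(x)*g(x) = 1/((1 - 25x)(1 - 4x)) has singularities at both 1/25 and 1/4, so its radius of convergence is the distance to the nearest one:
min(1/25, 1/4) = 1/25.

1/25


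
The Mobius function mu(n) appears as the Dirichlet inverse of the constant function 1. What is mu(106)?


106 = 2 * 53 (all distinct primes).
mu(106) = (-1)^2 = 1

1


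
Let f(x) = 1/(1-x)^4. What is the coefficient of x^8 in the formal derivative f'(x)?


Differentiate: d/dx [ 1/(1-x)^r ] = r / (1-x)^(r+1).
Here r = 4, so f'(x) = 4 / (1-x)^5.
The expansion of 1/(1-x)^(r+1) has coefficient of x^n equal to C(n+r, r).
So the coefficient of x^8 in f'(x) is
4 * C(12, 4) = 4 * 495 = 1980

1980


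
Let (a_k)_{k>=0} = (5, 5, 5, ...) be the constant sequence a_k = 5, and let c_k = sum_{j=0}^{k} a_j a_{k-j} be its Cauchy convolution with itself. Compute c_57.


Since a_j = 5 for all j >= 0, the convolution sum becomes
c_k = sum_{j=0}^{k} 5 * 5 = 25 * (k + 1).
Equivalently, the generating function of (a_k) is 5/(1 - x) and its square is 25/(1 - x)^2 = sum_{k>=0} 25(k + 1) x^k.
For k = 57: 25 * 58 = 1450.

1450


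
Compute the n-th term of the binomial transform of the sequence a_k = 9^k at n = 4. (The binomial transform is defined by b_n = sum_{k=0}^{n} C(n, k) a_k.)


With a_k = 9^k, b_n = sum_{k=0}^{n} C(n, k) 9^k = (1 + 9)^n by the binomial theorem.
For n = 4: (1 + 9)^4 = 10^4 = 10000.

10000


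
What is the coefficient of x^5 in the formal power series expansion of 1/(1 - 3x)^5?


The general identity 1/(1 - c x)^r = sum_{k>=0} c^k C(k + r - 1, r - 1) x^k follows by substituting y = c x into 1/(1 - y)^r = sum_{k>=0} C(k + r - 1, r - 1) y^k.
For c = 3, r = 5, k = 5:
3^5 * C(9, 4) = 243 * 126 = 30618.

30618


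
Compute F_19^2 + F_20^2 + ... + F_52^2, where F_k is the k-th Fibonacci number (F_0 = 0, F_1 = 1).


There is a standard identity sum_{k=0}^{N} F_k^2 = F_N * F_{N+1} (proved inductively from the telescoping relation F_k^2 = F_k F_{k+1} - F_{k-1} F_k). Then
sum_{k=19}^{52} F_k^2 = F_52 F_53 - F_18 F_19.
Computing: F_52 = 32951280099, F_53 = 53316291173, F_18 = 2584, F_19 = 4181.
Sum = 32951280099 * 53316291173 - 2584 * 4181 = 1756840044281353462423.

1756840044281353462423


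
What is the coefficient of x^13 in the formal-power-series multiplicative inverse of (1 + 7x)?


The inverse is 1/(1 + 7x). Apply the geometric identity 1/(1 - y) = sum_{k>=0} y^k with y = -7x:
1/(1 + 7x) = sum_{k>=0} (-7)^k x^k.
So the coefficient of x^13 is (-7)^13 = -96889010407.

-96889010407


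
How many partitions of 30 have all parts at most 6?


Using the generating function (1-x)^(-1)(1-x^2)^(-1)...(1-x^6)^(-1),
the coefficient of x^30 counts these restricted partitions.
Result = 1206

1206


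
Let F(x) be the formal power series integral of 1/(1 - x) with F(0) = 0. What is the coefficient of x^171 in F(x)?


1/(1 - x) = sum_{k>=0} x^k. Integrating termwise and using F(0) = 0 gives
F(x) = sum_{k>=0} x^(k+1) / (k+1) = sum_{m>=1} x^m / m = -ln(1 - x).
So the coefficient of x^171 is 1/171 = 1/171.

1/171


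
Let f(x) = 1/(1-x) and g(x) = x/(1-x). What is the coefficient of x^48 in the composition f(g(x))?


First simplify the composition: f(g(x)) = 1/(1 - x/(1-x)) = (1-x)/((1-x) - x) = (1-x)/(1-2x).
Now extract the coefficient. Write (1-x)/(1-2x) = 1/(1-2x) - x/(1-2x).
The coefficient of x^n in 1/(1-2x) is 2^n, and in x/(1-2x) is 2^(n-1) (for n >= 1).
So the coefficient of x^48 is 2^48 - 2^47 = 281474976710656 - 140737488355328 = 140737488355328.

140737488355328


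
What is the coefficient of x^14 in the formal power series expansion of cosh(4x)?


The Maclaurin series is cosh(t) = sum_{m>=0} t^(2m) / (2m)!, so substituting t = 4x, only even powers of x are nonzero, with coefficient of x^(2m) equal to 4^(2m) / (2m)!.
For x^14 the coefficient is 4^14/14! = 268435456/87178291200 = 131072/42567525.

131072/42567525


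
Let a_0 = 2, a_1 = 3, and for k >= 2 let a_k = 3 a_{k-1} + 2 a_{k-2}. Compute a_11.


Iterating the recurrence forward:
a_0 = 2
a_1 = 3
a_2 = 3*3 + 2*2 = 13
a_3 = 3*13 + 2*3 = 45
a_4 = 3*45 + 2*13 = 161
a_5 = 3*161 + 2*45 = 573
a_6 = 3*573 + 2*161 = 2041
a_7 = 3*2041 + 2*573 = 7269
a_8 = 3*7269 + 2*2041 = 25889
a_9 = 3*25889 + 2*7269 = 92205
a_10 = 3*92205 + 2*25889 = 328393
a_11 = 3*328393 + 2*92205 = 1169589
So a_11 = 1169589.

1169589


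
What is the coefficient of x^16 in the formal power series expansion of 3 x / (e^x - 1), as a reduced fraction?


The exponential generating function for Bernoulli numbers is
x / (e^x - 1) = sum_{k>=0} B_k x^k / k!.
So the coefficient of x^16 in 3 x / (e^x - 1) is 3 B_16 / 16!.
Computing: B_16 = -3617/510, 16! = 20922789888000, giving
3 * -3617/510 / 20922789888000 = -3617/3556874280960000.

-3617/3556874280960000


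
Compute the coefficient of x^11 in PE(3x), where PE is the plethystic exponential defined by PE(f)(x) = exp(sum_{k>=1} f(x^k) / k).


With f(x) = 3x, the exponent is sum_{k>=1} 3 x^k / k = 3 * (-ln(1 - x)). Exponentiating:
PE(3x) = exp(-3 ln(1 - x)) = 1/(1 - x)^3.
By the negative binomial expansion, [x^n] 1/(1 - x)^3 = C(n + 2, 2).
For n = 11: C(13, 2) = 78.

78


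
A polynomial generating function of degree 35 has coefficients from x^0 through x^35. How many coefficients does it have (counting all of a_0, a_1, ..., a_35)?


A polynomial of degree 35 takes the form a_0 + a_1 x + ... + a_35 x^35.
The number of coefficients is 35 + 1 = 36.

36


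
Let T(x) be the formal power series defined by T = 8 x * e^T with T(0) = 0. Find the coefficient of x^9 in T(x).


Apply the Lagrange inversion formula: if T = 8 x * phi(T) with phi(t) = e^t, then
[x^n] T = 8^n * (1/n) [t^(n-1)] phi(t)^n = 8^n * (1/n) [t^(n-1)] e^(n t) = 8^n * (1/n) * n^(n-1) / (n-1)! = 8^n * n^(n-1) / n!.
When c = 1 this is the Cayley count of rooted labeled trees on n vertices, divided by n!.
For n = 9: 8^9 * 9^8 / 9! = 134217728 * 43046721/362880 = 557256278016/35.

557256278016/35


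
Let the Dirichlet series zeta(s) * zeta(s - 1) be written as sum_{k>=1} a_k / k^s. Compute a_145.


Convolution gives a_k = sum_{d | k} d * 1 = sum_{d | k} d = sigma(k), the sum of positive divisors of k.
For k = 145, the divisors are 1, 5, 29, 145, so
sigma(145) = 1 + 5 + 29 + 145 = 180.

180


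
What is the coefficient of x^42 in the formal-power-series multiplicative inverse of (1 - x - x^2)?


Let the inverse be f(x) = sum_{k>=0} a_k x^k. From f(x) * (1 - x - x^2) = 1 and matching coefficients:
 x^0: a_0 = 1.
 x^1: a_1 - a_0 = 0, so a_1 = 1.
 x^k (k >= 2): a_k - a_{k-1} - a_{k-2} = 0, i.e. a_k = a_{k-1} + a_{k-2}.
This is the Fibonacci-type recurrence shifted so that a_0 = a_1 = 1.
Iterating: a_0=1, a_1=1, a_2=2, a_3=3, a_4=5, a_5=8, a_6=13, a_7=21, a_8=34, a_9=55, ...
a_42 = 433494437.

433494437


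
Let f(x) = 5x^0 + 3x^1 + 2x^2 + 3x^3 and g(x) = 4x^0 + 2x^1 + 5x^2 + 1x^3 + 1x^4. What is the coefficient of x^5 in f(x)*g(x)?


Cauchy product at x^5:
3*1 + 2*1 + 3*5
= 20

20


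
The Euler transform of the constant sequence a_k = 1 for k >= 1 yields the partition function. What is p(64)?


The Euler transform converts the sequence a_k = 1 into the number of integer partitions.
Using the recurrence or dynamic programming:
p(64) = 1741630

1741630


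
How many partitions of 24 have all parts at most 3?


Using the generating function (1-x)^(-1)(1-x^2)^(-1)(1-x^3)^(-1),
the coefficient of x^24 counts these restricted partitions.
Result = 61

61


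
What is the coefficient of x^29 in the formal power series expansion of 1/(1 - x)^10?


The negative binomial / multiset identity is
1/(1 - x)^r = sum_{k>=0} C(k + r - 1, r - 1) x^k.
Here r = 10 and k = 29, so the coefficient is
C(29 + 9, 9) = C(38, 9)
= 163011640

163011640


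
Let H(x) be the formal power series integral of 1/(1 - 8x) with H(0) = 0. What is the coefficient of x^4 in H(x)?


1/(1 - 8x) = sum_{k>=0} 8^k x^k. Integrating termwise with H(0) = 0:
H(x) = sum_{k>=0} 8^k x^(k+1) / (k+1) = sum_{m>=1} 8^(m-1) x^m / m.
For m = 4: 8^3/4 = 512/4 = 128.

128


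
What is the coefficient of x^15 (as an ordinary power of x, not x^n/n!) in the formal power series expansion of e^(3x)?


The exponential series is e^y = sum_{k>=0} y^k / k!. Substituting y = 3x gives
e^(3x) = sum_{k>=0} 3^k x^k / k!.
So the coefficient of x^n is a^n/n! with a = 3, n = 15:
3^15 / 15! = 14348907/1307674368000 = 19683/1793792000

19683/1793792000


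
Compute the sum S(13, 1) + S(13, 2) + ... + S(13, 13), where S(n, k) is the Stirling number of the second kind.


By definition, S(n, k) counts partitions of an n-set into exactly k nonempty blocks.
Computing row n = 13 for k = 1..13:
S(13, k): 1, 4095, 261625, 2532530, 7508501, 9321312, 5715424, 1899612, 359502, 39325, 2431, 78, 1
Sum = 27644437. (This equals Bell_13 since the sum runs over all k.)

27644437


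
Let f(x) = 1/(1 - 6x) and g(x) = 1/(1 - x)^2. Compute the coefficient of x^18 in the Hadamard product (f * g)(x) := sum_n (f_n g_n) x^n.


f has coefficients f_k = 6^k. For g = 1/(1 - x)^2 the coefficient is g_k = C(k + 1, 1) = k + 1. The Hadamard coefficient is (f * g)_k = 6^k * (k + 1).
For k = 18: 6^18 * 19 = 101559956668416 * 19 = 1929639176699904.

1929639176699904


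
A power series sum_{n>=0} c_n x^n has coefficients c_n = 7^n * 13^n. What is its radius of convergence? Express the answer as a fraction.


By the root test (Cauchy-Hadamard), the radius is R = 1 / limsup_n |c_n|^(1/n).
Here |c_n|^(1/n) = (7^n * 13^n)^(1/n) = 7 * 13 = 91 for all n.
So R = 1/91 = 1/91.

1/91


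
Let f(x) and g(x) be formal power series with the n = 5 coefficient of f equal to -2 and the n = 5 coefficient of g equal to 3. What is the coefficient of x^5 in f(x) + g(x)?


Addition of formal power series is termwise.
The coefficient of x^5 in f + g = -2 + 3
= 1

1


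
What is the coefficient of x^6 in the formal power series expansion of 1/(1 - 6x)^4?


The general identity 1/(1 - c x)^r = sum_{k>=0} c^k C(k + r - 1, r - 1) x^k follows by substituting y = c x into 1/(1 - y)^r = sum_{k>=0} C(k + r - 1, r - 1) y^k.
For c = 6, r = 4, k = 6:
6^6 * C(9, 3) = 46656 * 84 = 3919104.

3919104


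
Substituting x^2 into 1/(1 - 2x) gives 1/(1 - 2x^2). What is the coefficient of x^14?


The coefficient of x^(2m) in 1/(1 - 2x^2) is 2^m.
With n = 14 = 2*7, the coefficient is 2^7 = 128.

128


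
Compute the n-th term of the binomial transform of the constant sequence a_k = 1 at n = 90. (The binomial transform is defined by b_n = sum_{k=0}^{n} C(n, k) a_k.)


With a_k = 1 for all k, b_n = sum_{k=0}^{n} C(n, k) = 2^n by the binomial theorem.
For n = 90: 2^90 = 1237940039285380274899124224.

1237940039285380274899124224


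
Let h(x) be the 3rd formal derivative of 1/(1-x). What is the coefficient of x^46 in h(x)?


Differentiating 3 times: d^3/dx^3 [1/(1-x)] = 3!/(1-x)^4.
The expansion 1/(1-x)^4 = sum_{k>=0} C(k+3, 3) x^k, so the coefficient of x^n in 3!/(1-x)^4 is 3! * C(n+3, 3).
For n = 46: 6 * C(49, 3) = 6 * 18424 = 110544

110544


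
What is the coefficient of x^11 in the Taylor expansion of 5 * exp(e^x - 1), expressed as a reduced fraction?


exp(e^x - 1) = sum_{k>=0} Bell_k x^k / k!, where Bell_k is the k-th Bell number.
So the coefficient of x^11 is 5 * Bell_11 / 11!.
Computing: Bell_11 = 678570 and 11! = 39916800, giving
5 * 678570/39916800 = 22619/266112.

22619/266112


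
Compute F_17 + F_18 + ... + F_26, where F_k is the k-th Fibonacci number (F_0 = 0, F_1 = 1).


Use the identity sum_{k=0}^{N} F_k = F_{N+2} - 1 (which follows from F_{k+2} - F_{k+1} = F_k). Then
sum_{k=17}^{26} F_k = (F_{28} - 1) - (F_{18} - 1) = F_{28} - F_{18}.
Computing: F_{28} = 317811, F_{18} = 2584, so
Sum = 317811 - 2584 = 315227.

315227


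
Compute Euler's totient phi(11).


phi(n) counts integers in [1, n] coprime to n. Using the multiplicative formula phi(n) = n * prod_{p | n} (1 - 1/p):
11 = 11, so
phi(11) = 11 * (1 - 1/11) = 10.

10


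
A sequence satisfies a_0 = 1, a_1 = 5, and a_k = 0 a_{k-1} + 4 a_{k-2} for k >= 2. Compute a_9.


The characteristic equation is t^2 - 0 t - 4 = 0, with roots r_1 = 2 and r_2 = -2 (so c_1 = r_1 + r_2, c_2 = -r_1 r_2 as required).
One can use the closed form a_n = A r_1^n + B r_2^n, but direct iteration is more reliable:
a_0 = 1, a_1 = 5, a_2 = 4, a_3 = 20, a_4 = 16, a_5 = 80, a_6 = 64, a_7 = 320, a_8 = 256, a_9 = 1280.
So a_9 = 1280.

1280


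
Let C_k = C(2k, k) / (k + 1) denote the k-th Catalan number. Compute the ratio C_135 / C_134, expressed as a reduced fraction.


Using C_k = (2k)! / (k! (k+1)!), the ratio C_{k+1}/C_k simplifies to
C_{k+1}/C_k = [(2k+2)! / ((k+1)! (k+2)!)] * [k! (k+1)! / (2k)!]
 = (2k+2)(2k+1) / ((k+1)(k+2)) = 2(2k+1) / (k+2).
For k = 134: 2(2*134 + 1) / (134 + 2) = 538/136 = 269/68.

269/68


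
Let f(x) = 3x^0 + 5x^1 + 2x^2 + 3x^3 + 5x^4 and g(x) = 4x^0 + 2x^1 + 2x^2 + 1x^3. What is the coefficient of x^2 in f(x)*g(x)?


Cauchy product at x^2:
3*2 + 5*2 + 2*4
= 24

24


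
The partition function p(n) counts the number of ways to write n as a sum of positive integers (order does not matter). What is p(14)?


Using the generating function prod_{k>=1} 1/(1-x^k), we compute p(14).
By dynamic programming over parts 1 through 14:
p(14) = 135

135


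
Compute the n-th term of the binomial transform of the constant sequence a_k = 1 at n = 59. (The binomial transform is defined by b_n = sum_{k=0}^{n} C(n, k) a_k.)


With a_k = 1 for all k, b_n = sum_{k=0}^{n} C(n, k) = 2^n by the binomial theorem.
For n = 59: 2^59 = 576460752303423488.

576460752303423488


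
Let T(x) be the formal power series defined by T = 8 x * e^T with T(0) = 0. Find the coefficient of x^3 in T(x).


Apply the Lagrange inversion formula: if T = 8 x * phi(T) with phi(t) = e^t, then
[x^n] T = 8^n * (1/n) [t^(n-1)] phi(t)^n = 8^n * (1/n) [t^(n-1)] e^(n t) = 8^n * (1/n) * n^(n-1) / (n-1)! = 8^n * n^(n-1) / n!.
When c = 1 this is the Cayley count of rooted labeled trees on n vertices, divided by n!.
For n = 3: 8^3 * 3^2 / 3! = 512 * 9/6 = 768.

768


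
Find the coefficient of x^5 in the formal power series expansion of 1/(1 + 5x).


Write 1/(1 + c x) = 1/(1 - (-c) x) and apply the geometric-series identity
1/(1 - y) = sum_{k>=0} y^k to get 1/(1 + c x) = sum_{k>=0} (-c)^k x^k.
So the coefficient of x^k is (-c)^k = (-1)^k * c^k.
Here c = 5 and k = 5:
(-5)^5 = -1 * 3125 = -3125

-3125


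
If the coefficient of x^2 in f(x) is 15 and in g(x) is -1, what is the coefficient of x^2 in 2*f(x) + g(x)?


Scalar multiplication scales coefficients: 2 * 15 = 30.
Then add the g coefficient: 30 + -1
= 29

29


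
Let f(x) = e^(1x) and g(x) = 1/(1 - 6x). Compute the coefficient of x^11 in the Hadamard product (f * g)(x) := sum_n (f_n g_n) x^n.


Expanding: f_k = 1^k/k! (from e^(1x)) and g_k = 6^k (from 1/(1 - 6x)). So the Hadamard coefficient (f * g)_k = 1^k 6^k / k! = (6)^k / k!.
For k = 11: 6^11/11! = 362797056/39916800 = 17496/1925.

17496/1925


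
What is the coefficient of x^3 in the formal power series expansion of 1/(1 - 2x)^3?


The general identity 1/(1 - c x)^r = sum_{k>=0} c^k C(k + r - 1, r - 1) x^k follows by substituting y = c x into 1/(1 - y)^r = sum_{k>=0} C(k + r - 1, r - 1) y^k.
For c = 2, r = 3, k = 3:
2^3 * C(5, 2) = 8 * 10 = 80.

80


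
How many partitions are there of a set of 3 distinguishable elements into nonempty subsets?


Bell_3 can be computed from the Bell triangle or from Dobinski's identity Bell_n = (1/e) * sum_{k>=0} k^n / k!.
Computing Bell_3 = 5.

5


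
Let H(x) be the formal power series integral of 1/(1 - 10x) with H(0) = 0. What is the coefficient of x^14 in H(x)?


1/(1 - 10x) = sum_{k>=0} 10^k x^k. Integrating termwise with H(0) = 0:
H(x) = sum_{k>=0} 10^k x^(k+1) / (k+1) = sum_{m>=1} 10^(m-1) x^m / m.
For m = 14: 10^13/14 = 10000000000000/14 = 5000000000000/7.

5000000000000/7


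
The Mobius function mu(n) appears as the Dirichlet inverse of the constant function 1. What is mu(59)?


59 = 59 (all distinct primes).
mu(59) = (-1)^1 = -1

-1


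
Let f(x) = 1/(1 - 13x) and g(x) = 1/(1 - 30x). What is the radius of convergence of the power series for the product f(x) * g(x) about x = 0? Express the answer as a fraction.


The radius of 1/(1 - 13x) is 1/13 (nearest singularity at x = 1/13), and the radius of 1/(1 - 30x) is 1/30.
The product f(x)*g(x) = 1/((1 - 13x)(1 - 30x)) has singularities at both 1/13 and 1/30, so its radius of convergence is the distance to the nearest one:
min(1/13, 1/30) = 1/30.

1/30
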